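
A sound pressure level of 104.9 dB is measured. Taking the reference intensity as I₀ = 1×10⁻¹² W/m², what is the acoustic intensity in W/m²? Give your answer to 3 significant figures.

L = 10·log₁₀(I/I₀) ⇒ I = I₀·10^(L/10) = 10⁻¹² × 10^10.49.

0.0309 W/m²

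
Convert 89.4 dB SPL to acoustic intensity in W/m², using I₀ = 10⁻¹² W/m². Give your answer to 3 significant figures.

0.000871 W/m²

I = I₀·10^(L/10) = 10⁻¹² × 10^(89.4/10) = 10^(-3.060).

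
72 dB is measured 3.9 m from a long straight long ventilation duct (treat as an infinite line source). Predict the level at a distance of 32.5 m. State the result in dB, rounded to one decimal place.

For a line source, L₂ = L₁ − 10·log₁₀(r₂/r₁).
L₂ = 72 − 10·log₁₀(32.5/3.9) = 72 − 9.208 = 62.79 dB.

62.8 dB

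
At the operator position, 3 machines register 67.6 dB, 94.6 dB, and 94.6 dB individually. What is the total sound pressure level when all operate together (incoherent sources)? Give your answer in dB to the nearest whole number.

98 dB

For uncorrelated sources the intensities add, so convert each level to linear form, sum, and take 10·log₁₀ of the total.
Σ 10^(L/10) = 10^(67.6/10) + 10^(94.6/10) + 10^(94.6/10) = 5.774e+09.
L_total = 10·log₁₀(5.774e+09) = 97.61 dB.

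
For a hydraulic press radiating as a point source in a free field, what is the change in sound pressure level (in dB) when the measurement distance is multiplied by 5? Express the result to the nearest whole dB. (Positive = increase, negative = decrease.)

-14 dB

With spherical spreading the level changes by −20·log₁₀(r₂/r₁).
ΔL = −20·log₁₀(5) = -13.98 dB.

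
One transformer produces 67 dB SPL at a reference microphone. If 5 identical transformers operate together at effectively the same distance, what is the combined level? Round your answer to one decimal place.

With 5 equal, uncorrelated contributions the intensity is 5× that of one unit, giving a rise of 10·log₁₀ 5.
L_total = 67 + 10·log₁₀(5) = 67 + 6.990 = 73.99 dB SPL.

74.0 dB SPL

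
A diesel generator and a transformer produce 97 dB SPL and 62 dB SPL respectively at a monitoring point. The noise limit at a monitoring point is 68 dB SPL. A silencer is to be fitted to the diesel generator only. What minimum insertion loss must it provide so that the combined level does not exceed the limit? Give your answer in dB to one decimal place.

30.3 dB

Everything except the diesel generator sums to 10^(62/10) = 1.585e+06 in linear terms, 62.00 dB SPL.
The limit corresponds to 10^(68/10) = 6.310e+06; subtracting the fixed part leaves 4.725e+06 for the diesel generator, i.e. 66.74 dB SPL.
Required insertion loss = 97 − 66.74 = 30.26 dB.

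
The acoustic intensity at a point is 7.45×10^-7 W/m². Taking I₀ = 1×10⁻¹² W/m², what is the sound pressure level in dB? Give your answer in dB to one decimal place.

58.7 dB

Dividing by I₀ shifts the exponent by 12: I/I₀ = 7.45×10^5.
L = 10·(0.8722 + 5) = 58.72 dB.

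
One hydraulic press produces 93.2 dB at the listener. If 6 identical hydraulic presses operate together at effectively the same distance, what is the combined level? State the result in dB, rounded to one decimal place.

L_total = L₁ + 10·log₁₀ N for N identical incoherent sources.
L_total = 93.2 + 10·log₁₀(6) = 93.2 + 7.782 = 100.98 dB.

101.0 dB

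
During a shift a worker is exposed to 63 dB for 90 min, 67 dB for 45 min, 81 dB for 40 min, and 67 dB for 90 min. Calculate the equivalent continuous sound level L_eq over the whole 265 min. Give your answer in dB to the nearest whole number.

73 dB

L_eq = 10·log₁₀[(1/T)·Σ tᵢ·10^(Lᵢ/10)] with T = 265 min.
Σ tᵢ·10^(Lᵢ/10) = 90·10^(63/10) + 45·10^(67/10) + 40·10^(81/10) + 90·10^(67/10) = 5.892e+09.
L_eq = 10·log₁₀(5.892e+09/265) = 73.47 dB.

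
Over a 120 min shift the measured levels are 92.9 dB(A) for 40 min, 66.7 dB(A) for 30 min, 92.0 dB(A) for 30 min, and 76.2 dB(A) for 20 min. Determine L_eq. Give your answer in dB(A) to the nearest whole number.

90 dB(A)

L_eq = 10·log₁₀[(1/T)·Σ tᵢ·10^(Lᵢ/10)] with T = 120 min.
Σ tᵢ·10^(Lᵢ/10) = 40·10^(92.9/10) + 30·10^(66.7/10) + 30·10^(92.0/10) + 20·10^(76.2/10) = 1.265e+11.
L_eq = 10·log₁₀(1.265e+11/120) = 90.23 dB(A).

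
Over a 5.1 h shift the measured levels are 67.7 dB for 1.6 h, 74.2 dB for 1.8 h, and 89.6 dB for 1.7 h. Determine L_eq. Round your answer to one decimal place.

The energy average is taken in the linear domain: L_eq = 10·log₁₀[(Σ tᵢ·10^(Lᵢ/10))/T], T = 5.1 h.
Σ tᵢ·10^(Lᵢ/10) = 1.6·10^(67.7/10) + 1.8·10^(74.2/10) + 1.7·10^(89.6/10) = 1.607e+09.
L_eq = 10·log₁₀(1.607e+09/5.1) = 84.98 dB.

85.0 dB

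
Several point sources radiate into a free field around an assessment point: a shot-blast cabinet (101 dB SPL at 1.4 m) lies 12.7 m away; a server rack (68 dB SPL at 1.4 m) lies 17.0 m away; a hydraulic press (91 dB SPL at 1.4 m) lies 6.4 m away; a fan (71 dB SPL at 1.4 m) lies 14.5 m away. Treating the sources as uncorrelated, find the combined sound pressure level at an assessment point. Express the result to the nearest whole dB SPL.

Propagate each source to the receiver with L = L_ref − 20·log₁₀(r/r_ref), then add intensities.
shot-blast cabinet: 101 − 20·log₁₀(12.7/1.4) = 101 − 19.15 = 81.85 dB SPL.
server rack: 68 − 20·log₁₀(17.0/1.4) = 68 − 21.69 = 46.31 dB SPL.
hydraulic press: 91 − 20·log₁₀(6.4/1.4) = 91 − 13.20 = 77.80 dB SPL.
fan: 71 − 20·log₁₀(14.5/1.4) = 71 − 20.30 = 50.70 dB SPL.
Σ 10^(L/10) = 2.134e+08 → L_total = 10·log₁₀(2.134e+08) = 83.29 dB SPL.

83 dB SPL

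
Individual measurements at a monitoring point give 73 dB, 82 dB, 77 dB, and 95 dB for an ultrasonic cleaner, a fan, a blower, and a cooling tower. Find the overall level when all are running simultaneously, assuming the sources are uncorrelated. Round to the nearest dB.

Incoherent sources combine by intensity addition: L_total = 10·log₁₀(Σ 10^(L_i/10)).
Σ 10^(L/10) = 10^(73/10) + 10^(82/10) + 10^(77/10) + 10^(95/10) = 3.391e+09.
L_total = 10·log₁₀(3.391e+09) = 95.30 dB.

95 dB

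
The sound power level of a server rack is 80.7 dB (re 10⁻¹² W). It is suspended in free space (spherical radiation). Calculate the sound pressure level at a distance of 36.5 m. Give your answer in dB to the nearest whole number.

The power spreads over a sphere of area 4π·r², so L_p = L_w − 10·log₁₀(4π·r²).
4π·r² = 1.674e+04 m², 10·log₁₀ of that is 42.238 dB.
L_p = 80.7 − 42.238 = 38.46 dB.

38 dB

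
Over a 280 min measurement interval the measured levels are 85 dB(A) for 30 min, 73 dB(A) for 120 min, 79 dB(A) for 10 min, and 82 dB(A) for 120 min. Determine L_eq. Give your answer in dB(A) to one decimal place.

80.5 dB(A)

Weight each interval's intensity by its duration and average over T = 280 min:
Σ tᵢ·10^(Lᵢ/10) = 30·10^(85/10) + 120·10^(73/10) + 10·10^(79/10) + 120·10^(82/10) = 3.169e+10.
L_eq = 10·log₁₀(3.169e+10/280) = 80.54 dB(A).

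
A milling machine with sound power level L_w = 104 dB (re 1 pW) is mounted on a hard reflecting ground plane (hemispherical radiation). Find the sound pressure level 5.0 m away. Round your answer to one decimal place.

82.0 dB

Free-field hemispherical radiation: L_p = L_w − 10·log₁₀(2π·r²), r = 5.0 m.
2π·r² = 157.1 m², 10·log₁₀ of that is 21.961 dB.
L_p = 104 − 21.961 = 82.04 dB.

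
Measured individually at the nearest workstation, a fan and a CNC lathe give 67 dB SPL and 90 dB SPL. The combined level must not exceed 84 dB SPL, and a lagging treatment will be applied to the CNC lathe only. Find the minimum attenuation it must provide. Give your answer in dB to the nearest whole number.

6 dB

Everything except the CNC lathe sums to 10^(67/10) = 5.012e+06 in linear terms, 67.00 dB SPL.
The limit corresponds to 10^(84/10) = 2.512e+08; subtracting the fixed part leaves 2.462e+08 for the CNC lathe, i.e. 83.91 dB SPL.
Required insertion loss = 90 − 83.91 = 6.09 dB.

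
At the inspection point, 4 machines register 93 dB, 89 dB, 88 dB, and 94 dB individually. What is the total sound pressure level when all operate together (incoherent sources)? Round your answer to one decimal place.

97.7 dB

For uncorrelated sources the intensities add, so convert each level to linear form, sum, and take 10·log₁₀ of the total.
Σ 10^(L/10) = 10^(93/10) + 10^(89/10) + 10^(88/10) + 10^(94/10) = 5.932e+09.
L_total = 10·log₁₀(5.932e+09) = 97.73 dB.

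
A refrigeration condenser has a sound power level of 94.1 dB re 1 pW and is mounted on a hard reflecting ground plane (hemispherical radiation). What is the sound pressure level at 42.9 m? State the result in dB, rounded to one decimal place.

L_p = L_w − 10·log₁₀(2π·r²) with r = 42.9 m.
2π·r² = 1.156e+04 m², 10·log₁₀ of that is 40.631 dB.
L_p = 94.1 − 40.631 = 53.47 dB.

53.5 dB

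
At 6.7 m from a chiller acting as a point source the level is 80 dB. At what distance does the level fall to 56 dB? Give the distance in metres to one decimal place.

The 24.0 dB drop corresponds to a distance ratio of 10^(24.0/20) for a point source.
r₂ = 6.7·10^((80−56)/20) = 6.7·10^(24.0/20) = 106.19 m.

106.2 m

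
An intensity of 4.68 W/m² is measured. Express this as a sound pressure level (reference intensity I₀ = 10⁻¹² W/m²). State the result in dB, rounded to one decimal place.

126.7 dB

L = 10·log₁₀(I/I₀) = 10·log₁₀(4.68/10⁻¹²) = 10·log₁₀(4.68×10^12).
L = 10·(0.6702 + 12) = 126.70 dB.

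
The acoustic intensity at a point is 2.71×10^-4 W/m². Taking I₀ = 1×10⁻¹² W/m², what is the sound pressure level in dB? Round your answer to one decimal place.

84.3 dB

I/I₀ = 2.71×10^-4/10⁻¹² = 2.71×10^8, and L = 10·log₁₀(I/I₀).
L = 10·(0.4330 + 8) = 84.33 dB.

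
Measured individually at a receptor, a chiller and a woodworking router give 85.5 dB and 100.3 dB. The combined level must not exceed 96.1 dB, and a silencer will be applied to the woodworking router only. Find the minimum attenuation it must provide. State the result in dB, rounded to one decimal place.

Everything except the woodworking router sums to 10^(85.5/10) = 3.548e+08 in linear terms, 85.50 dB.
To meet 96.1 dB overall, the treated woodworking router may contribute at most 10^(96.1/10) − 3.548e+08 = 3.719e+09, i.e. 95.70 dB.
So the woodworking router must be reduced from 100.3 to 95.70 dB: IL = 4.60 dB.

4.6 dB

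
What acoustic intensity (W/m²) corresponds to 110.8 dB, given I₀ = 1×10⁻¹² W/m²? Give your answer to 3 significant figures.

I/I₀ = 10^(110.8/10) = 1.202e+11, so I = 1.202e+11 × 10⁻¹² W/m².

0.120 W/m²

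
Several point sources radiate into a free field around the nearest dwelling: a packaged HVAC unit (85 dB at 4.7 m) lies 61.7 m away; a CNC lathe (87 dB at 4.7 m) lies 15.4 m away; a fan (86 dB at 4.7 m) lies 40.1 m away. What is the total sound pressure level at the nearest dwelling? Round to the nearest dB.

77 dB

Propagate each source to the receiver with L = L_ref − 20·log₁₀(r/r_ref), then add intensities.
packaged HVAC unit: 85 − 20·log₁₀(61.7/4.7) = 85 − 22.36 = 62.64 dB.
CNC lathe: 87 − 20·log₁₀(15.4/4.7) = 87 − 10.31 = 76.69 dB.
fan: 86 − 20·log₁₀(40.1/4.7) = 86 − 18.62 = 67.38 dB.
Σ 10^(L/10) = 5.399e+07 → L_total = 10·log₁₀(5.399e+07) = 77.32 dB.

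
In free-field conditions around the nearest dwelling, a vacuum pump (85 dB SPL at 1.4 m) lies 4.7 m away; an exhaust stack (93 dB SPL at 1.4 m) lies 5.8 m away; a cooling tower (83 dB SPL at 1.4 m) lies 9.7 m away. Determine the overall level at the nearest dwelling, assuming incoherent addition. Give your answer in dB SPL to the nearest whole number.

First find each source's level at the receiver (point-source: −20·log₁₀(r/r_ref)), then combine on an intensity basis.
vacuum pump: 85 − 20·log₁₀(4.7/1.4) = 85 − 10.52 = 74.48 dB SPL.
exhaust stack: 93 − 20·log₁₀(5.8/1.4) = 93 − 12.35 = 80.65 dB SPL.
cooling tower: 83 − 20·log₁₀(9.7/1.4) = 83 − 16.81 = 66.19 dB SPL.
Σ 10^(L/10) = 1.485e+08 → L_total = 10·log₁₀(1.485e+08) = 81.72 dB SPL.

82 dB SPL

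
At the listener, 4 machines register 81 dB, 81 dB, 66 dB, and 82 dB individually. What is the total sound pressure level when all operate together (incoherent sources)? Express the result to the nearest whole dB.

For uncorrelated sources the intensities add, so convert each level to linear form, sum, and take 10·log₁₀ of the total.
Σ 10^(L/10) = 10^(81/10) + 10^(81/10) + 10^(66/10) + 10^(82/10) = 4.143e+08.
L_total = 10·log₁₀(4.143e+08) = 86.17 dB.

86 dB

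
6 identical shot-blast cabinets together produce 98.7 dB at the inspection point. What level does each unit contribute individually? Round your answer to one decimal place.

90.9 dB

Dividing the total intensity by 6 lowers the level by 10·log₁₀ 6 = 7.782 dB: L₁ = 98.7 − 7.782.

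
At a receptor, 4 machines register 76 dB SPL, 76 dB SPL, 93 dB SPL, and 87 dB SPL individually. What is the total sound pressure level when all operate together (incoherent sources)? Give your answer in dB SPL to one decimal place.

For uncorrelated sources the intensities add, so convert each level to linear form, sum, and take 10·log₁₀ of the total.
Σ 10^(L/10) = 10^(76/10) + 10^(76/10) + 10^(93/10) + 10^(87/10) = 2.576e+09.
L_total = 10·log₁₀(2.576e+09) = 94.11 dB SPL.

94.1 dB SPL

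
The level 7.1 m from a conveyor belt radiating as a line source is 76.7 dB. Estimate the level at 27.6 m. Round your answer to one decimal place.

Line-source attenuation: ΔL = 10·log₁₀(r₂/r₁) = 10·log₁₀(27.6/7.1) = 5.897 dB.
L₂ = 76.7 − 10·log₁₀(27.6/7.1) = 76.7 − 5.897 = 70.80 dB.

70.8 dB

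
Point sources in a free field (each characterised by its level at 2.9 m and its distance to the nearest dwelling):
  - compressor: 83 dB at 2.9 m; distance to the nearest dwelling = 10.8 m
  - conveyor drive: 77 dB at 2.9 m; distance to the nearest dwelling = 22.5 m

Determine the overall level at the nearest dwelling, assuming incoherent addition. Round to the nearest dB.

First find each source's level at the receiver (point-source: −20·log₁₀(r/r_ref)), then combine on an intensity basis.
compressor: 83 − 20·log₁₀(10.8/2.9) = 83 − 11.42 = 71.58 dB.
conveyor drive: 77 − 20·log₁₀(22.5/2.9) = 77 − 17.80 = 59.20 dB.
Σ 10^(L/10) = 1.522e+07 → L_total = 10·log₁₀(1.522e+07) = 71.82 dB.

72 dB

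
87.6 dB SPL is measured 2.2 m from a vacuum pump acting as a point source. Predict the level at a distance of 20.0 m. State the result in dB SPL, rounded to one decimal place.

For a point source, L₂ = L₁ − 20·log₁₀(r₂/r₁).
L₂ = 87.6 − 20·log₁₀(20.0/2.2) = 87.6 − 19.172 = 68.43 dB SPL.

68.4 dB SPL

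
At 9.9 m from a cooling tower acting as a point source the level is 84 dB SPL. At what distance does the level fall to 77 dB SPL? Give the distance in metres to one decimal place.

22.2 m

The 7.0 dB drop corresponds to a distance ratio of 10^(7.0/20) for a point source.
r₂ = 9.9·10^((84−77)/20) = 9.9·10^(7.0/20) = 22.16 m.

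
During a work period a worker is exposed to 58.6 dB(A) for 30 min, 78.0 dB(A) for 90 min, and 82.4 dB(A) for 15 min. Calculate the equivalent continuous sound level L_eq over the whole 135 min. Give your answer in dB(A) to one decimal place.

The energy average is taken in the linear domain: L_eq = 10·log₁₀[(Σ tᵢ·10^(Lᵢ/10))/T], T = 135 min.
Σ tᵢ·10^(Lᵢ/10) = 30·10^(58.6/10) + 90·10^(78.0/10) + 15·10^(82.4/10) = 8.307e+09.
L_eq = 10·log₁₀(8.307e+09/135) = 77.89 dB(A).

77.9 dB(A)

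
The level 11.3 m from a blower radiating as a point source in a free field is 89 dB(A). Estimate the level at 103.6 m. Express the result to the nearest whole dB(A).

70 dB(A)

Spherical spreading from a point source gives a 20·log₁₀(r₂/r₁) drop.
L₂ = 89 − 20·log₁₀(103.6/11.3) = 89 − 19.246 = 69.75 dB(A).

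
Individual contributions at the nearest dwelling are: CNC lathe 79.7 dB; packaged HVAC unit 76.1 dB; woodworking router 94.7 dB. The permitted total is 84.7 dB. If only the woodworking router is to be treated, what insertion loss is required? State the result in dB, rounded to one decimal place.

Everything except the woodworking router sums to 10^(79.7/10) + 10^(76.1/10) = 1.341e+08 in linear terms, 81.27 dB.
The limit corresponds to 10^(84.7/10) = 2.951e+08; subtracting the fixed part leaves 1.611e+08 for the woodworking router, i.e. 82.07 dB.
Required insertion loss = 94.7 − 82.07 = 12.63 dB.

12.6 dB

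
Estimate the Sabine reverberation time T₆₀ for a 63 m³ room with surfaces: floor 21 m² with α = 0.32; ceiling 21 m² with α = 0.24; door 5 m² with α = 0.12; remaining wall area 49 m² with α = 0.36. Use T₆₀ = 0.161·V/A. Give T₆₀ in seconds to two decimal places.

0.34 s

Summing Sᵢαᵢ: 21·0.32 + 21·0.24 + 5·0.12 + 49·0.36 = 30.00 m².
T₆₀ = 0.161·V/A = 0.161·63/30.00 = 0.338 s.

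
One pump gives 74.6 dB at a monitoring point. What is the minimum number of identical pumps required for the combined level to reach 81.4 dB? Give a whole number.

N identical sources give L₁ + 10·log₁₀ N, so require 10·log₁₀ N ≥ 81.4 − 74.6 = 6.8 dB.
N ≥ 10^(6.8/10) = 4.786, so N = 5.

5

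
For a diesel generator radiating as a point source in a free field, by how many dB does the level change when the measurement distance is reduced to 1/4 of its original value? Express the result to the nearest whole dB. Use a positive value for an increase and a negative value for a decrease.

+12 dB

Point-source spreading: ΔL = −20·log₁₀(r₂/r₁).
ΔL = −20·log₁₀(0.25) = +12.04 dB.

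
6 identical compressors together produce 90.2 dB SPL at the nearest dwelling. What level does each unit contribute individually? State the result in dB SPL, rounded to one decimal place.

82.4 dB SPL

6 equal contributions raise the level by 10·log₁₀ 6 = 7.782 dB, so each unit alone gives 90.2 − 7.782.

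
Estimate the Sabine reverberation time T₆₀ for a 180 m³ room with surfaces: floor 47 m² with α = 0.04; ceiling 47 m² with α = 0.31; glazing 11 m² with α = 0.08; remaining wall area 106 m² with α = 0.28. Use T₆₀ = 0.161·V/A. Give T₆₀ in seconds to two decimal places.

Total absorption A = 47·0.04 + 47·0.31 + 11·0.08 + 106·0.28 = 47.01 m² sabins.
T₆₀ = 0.161·V/A = 0.161·180/47.01 = 0.616 s.

0.62 s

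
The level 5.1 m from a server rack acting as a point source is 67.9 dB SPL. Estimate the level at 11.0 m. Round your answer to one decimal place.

Point-source attenuation: ΔL = 20·log₁₀(r₂/r₁) = 20·log₁₀(11.0/5.1) = 6.676 dB.
L₂ = 67.9 − 20·log₁₀(11.0/5.1) = 67.9 − 6.676 = 61.22 dB SPL.

61.2 dB SPL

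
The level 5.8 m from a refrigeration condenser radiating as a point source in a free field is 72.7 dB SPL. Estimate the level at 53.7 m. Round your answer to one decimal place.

For a point source, L₂ = L₁ − 20·log₁₀(r₂/r₁).
L₂ = 72.7 − 20·log₁₀(53.7/5.8) = 72.7 − 19.331 = 53.37 dB SPL.

53.4 dB SPL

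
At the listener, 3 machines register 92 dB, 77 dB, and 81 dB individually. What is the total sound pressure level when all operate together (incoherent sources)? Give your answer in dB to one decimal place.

92.5 dB

Incoherent sources combine by intensity addition: L_total = 10·log₁₀(Σ 10^(L_i/10)).
Σ 10^(L/10) = 10^(92/10) + 10^(77/10) + 10^(81/10) = 1.761e+09.
L_total = 10·log₁₀(1.761e+09) = 92.46 dB.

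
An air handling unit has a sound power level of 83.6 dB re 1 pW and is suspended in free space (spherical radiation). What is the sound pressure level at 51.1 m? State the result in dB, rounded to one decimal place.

38.4 dB

L_p = L_w − 10·log₁₀(4π·r²) with r = 51.1 m.
4π·r² = 3.281e+04 m², 10·log₁₀ of that is 45.161 dB.
L_p = 83.6 − 45.161 = 38.44 dB.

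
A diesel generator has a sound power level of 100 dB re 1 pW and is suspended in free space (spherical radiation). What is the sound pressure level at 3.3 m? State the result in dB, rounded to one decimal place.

78.6 dB

The power spreads over a sphere of area 4π·r², so L_p = L_w − 10·log₁₀(4π·r²).
4π·r² = 136.8 m², 10·log₁₀ of that is 21.362 dB.
L_p = 100 − 21.362 = 78.64 dB.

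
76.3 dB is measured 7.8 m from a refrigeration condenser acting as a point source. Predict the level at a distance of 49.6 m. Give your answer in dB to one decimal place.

60.2 dB

For a point source, L₂ = L₁ − 20·log₁₀(r₂/r₁).
L₂ = 76.3 − 20·log₁₀(49.6/7.8) = 76.3 − 16.068 = 60.23 dB.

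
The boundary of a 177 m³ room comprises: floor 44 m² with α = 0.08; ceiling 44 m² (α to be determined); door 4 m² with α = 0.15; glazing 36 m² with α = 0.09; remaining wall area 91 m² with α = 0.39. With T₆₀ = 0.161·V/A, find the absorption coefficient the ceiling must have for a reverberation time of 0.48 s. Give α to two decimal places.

0.38

A = 0.161·V/T₆₀ = 0.161·177/0.48 = 59.37 m² sabins.
Absorption from the other surfaces = 44·0.08 + 4·0.15 + 36·0.09 + 91·0.39 = 42.85 m², so the ceiling must supply 16.52 m² over 44 m².
α = 16.52/44 = 0.375.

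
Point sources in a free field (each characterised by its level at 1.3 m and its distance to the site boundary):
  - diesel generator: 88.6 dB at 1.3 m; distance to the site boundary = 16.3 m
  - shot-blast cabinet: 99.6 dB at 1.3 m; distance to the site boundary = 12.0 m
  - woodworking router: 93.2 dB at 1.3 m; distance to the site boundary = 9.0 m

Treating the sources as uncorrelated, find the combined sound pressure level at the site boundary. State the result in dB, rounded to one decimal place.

Propagate each source to the receiver with L = L_ref − 20·log₁₀(r/r_ref), then add intensities.
diesel generator: 88.6 − 20·log₁₀(16.3/1.3) = 88.6 − 21.96 = 66.64 dB.
shot-blast cabinet: 99.6 − 20·log₁₀(12.0/1.3) = 99.6 − 19.30 = 80.30 dB.
woodworking router: 93.2 − 20·log₁₀(9.0/1.3) = 93.2 − 16.81 = 76.39 dB.
Σ 10^(L/10) = 1.552e+08 → L_total = 10·log₁₀(1.552e+08) = 81.91 dB.

81.9 dB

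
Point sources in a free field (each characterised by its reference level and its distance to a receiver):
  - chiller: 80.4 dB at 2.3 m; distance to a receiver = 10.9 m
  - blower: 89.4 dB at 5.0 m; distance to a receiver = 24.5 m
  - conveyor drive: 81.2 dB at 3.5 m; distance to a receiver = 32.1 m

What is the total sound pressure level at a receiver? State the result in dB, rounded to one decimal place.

76.3 dB

Apply inverse-square spreading to bring every level to the receiver, then sum 10^(L/10).
chiller: 80.4 − 20·log₁₀(10.9/2.3) = 80.4 − 13.51 = 66.89 dB.
blower: 89.4 − 20·log₁₀(24.5/5.0) = 89.4 − 13.80 = 75.60 dB.
conveyor drive: 81.2 − 20·log₁₀(32.1/3.5) = 81.2 − 19.25 = 61.95 dB.
Σ 10^(L/10) = 4.272e+07 → L_total = 10·log₁₀(4.272e+07) = 76.31 dB.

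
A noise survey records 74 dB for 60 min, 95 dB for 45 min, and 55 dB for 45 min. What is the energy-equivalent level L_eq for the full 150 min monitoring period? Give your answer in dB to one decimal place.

89.8 dB

The energy average is taken in the linear domain: L_eq = 10·log₁₀[(Σ tᵢ·10^(Lᵢ/10))/T], T = 150 min.
Σ tᵢ·10^(Lᵢ/10) = 60·10^(74/10) + 45·10^(95/10) + 45·10^(55/10) = 1.438e+11.
L_eq = 10·log₁₀(1.438e+11/150) = 89.82 dB.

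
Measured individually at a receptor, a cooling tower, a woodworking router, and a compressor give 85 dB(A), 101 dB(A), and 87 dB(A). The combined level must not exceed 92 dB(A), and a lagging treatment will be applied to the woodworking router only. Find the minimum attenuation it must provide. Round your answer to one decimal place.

Fixed contribution from the other sources: Σ 10^(L/10) = 10^(85/10) + 10^(87/10) = 8.174e+08 (89.12 dB(A)).
The limit corresponds to 10^(92/10) = 1.585e+09; subtracting the fixed part leaves 7.675e+08 for the woodworking router, i.e. 88.85 dB(A).
Required insertion loss = 101 − 88.85 = 12.15 dB.

12.1 dB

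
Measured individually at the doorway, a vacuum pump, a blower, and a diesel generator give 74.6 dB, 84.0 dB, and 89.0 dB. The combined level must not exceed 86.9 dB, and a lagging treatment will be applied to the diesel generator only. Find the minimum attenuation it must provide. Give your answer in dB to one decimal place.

The untreated sources together contribute 10^(74.6/10) + 10^(84.0/10) = 2.800e+08, i.e. 84.47 dB.
The limit corresponds to 10^(86.9/10) = 4.898e+08; subtracting the fixed part leaves 2.097e+08 for the diesel generator, i.e. 83.22 dB.
Required insertion loss = 89.0 − 83.22 = 5.78 dB.

5.8 dB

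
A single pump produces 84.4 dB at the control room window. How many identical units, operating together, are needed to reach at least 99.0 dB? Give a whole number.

Need L₁ + 10·log₁₀ N ≥ 99.0, i.e. log₁₀ N ≥ 1.46.
N ≥ 10^(14.6/10) = 28.840, so N = 29.

29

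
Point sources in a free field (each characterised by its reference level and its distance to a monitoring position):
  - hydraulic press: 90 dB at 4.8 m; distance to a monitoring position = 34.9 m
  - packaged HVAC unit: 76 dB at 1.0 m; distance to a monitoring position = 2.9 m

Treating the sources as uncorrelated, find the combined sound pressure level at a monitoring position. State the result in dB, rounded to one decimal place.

Apply inverse-square spreading to bring every level to the receiver, then sum 10^(L/10).
hydraulic press: 90 − 20·log₁₀(34.9/4.8) = 90 − 17.23 = 72.77 dB.
packaged HVAC unit: 76 − 20·log₁₀(2.9/1.0) = 76 − 9.25 = 66.75 dB.
Σ 10^(L/10) = 2.365e+07 → L_total = 10·log₁₀(2.365e+07) = 73.74 dB.

73.7 dB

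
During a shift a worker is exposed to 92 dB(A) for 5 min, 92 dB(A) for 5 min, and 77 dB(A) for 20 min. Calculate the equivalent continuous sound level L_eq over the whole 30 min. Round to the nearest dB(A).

L_eq = 10·log₁₀[(1/T)·Σ tᵢ·10^(Lᵢ/10)] with T = 30 min.
Σ tᵢ·10^(Lᵢ/10) = 5·10^(92/10) + 5·10^(92/10) + 20·10^(77/10) = 1.685e+10.
L_eq = 10·log₁₀(1.685e+10/30) = 87.50 dB(A).

87 dB(A)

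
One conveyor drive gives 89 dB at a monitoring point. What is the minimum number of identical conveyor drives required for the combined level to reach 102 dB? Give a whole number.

N identical sources give L₁ + 10·log₁₀ N, so require 10·log₁₀ N ≥ 102 − 89 = 13.0 dB.
N ≥ 10^(13.0/10) = 19.953, so N = 20.

20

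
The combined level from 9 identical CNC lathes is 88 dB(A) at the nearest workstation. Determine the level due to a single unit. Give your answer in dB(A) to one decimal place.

78.5 dB(A)

Dividing the total intensity by 9 lowers the level by 10·log₁₀ 9 = 9.542 dB: L₁ = 88 − 9.542.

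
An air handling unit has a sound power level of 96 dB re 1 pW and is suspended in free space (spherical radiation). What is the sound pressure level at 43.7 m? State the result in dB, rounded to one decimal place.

L_p = L_w − 10·log₁₀(4π·r²) with r = 43.7 m.
4π·r² = 2.4e+04 m², 10·log₁₀ of that is 43.802 dB.
L_p = 96 − 43.802 = 52.20 dB.

52.2 dB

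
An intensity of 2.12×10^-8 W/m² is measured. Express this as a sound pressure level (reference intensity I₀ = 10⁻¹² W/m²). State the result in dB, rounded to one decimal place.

43.3 dB

Dividing by I₀ shifts the exponent by 12: I/I₀ = 2.12×10^4.
L = 10·(0.3263 + 4) = 43.26 dB.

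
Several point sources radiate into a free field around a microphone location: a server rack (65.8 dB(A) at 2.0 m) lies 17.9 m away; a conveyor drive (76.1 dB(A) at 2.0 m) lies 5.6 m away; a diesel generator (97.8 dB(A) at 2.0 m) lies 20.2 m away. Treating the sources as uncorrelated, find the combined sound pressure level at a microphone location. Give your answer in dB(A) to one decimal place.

78.1 dB(A)

First find each source's level at the receiver (point-source: −20·log₁₀(r/r_ref)), then combine on an intensity basis.
server rack: 65.8 − 20·log₁₀(17.9/2.0) = 65.8 − 19.04 = 46.76 dB(A).
conveyor drive: 76.1 − 20·log₁₀(5.6/2.0) = 76.1 − 8.94 = 67.16 dB(A).
diesel generator: 97.8 − 20·log₁₀(20.2/2.0) = 97.8 − 20.09 = 77.71 dB(A).
Σ 10^(L/10) = 6.431e+07 → L_total = 10·log₁₀(6.431e+07) = 78.08 dB(A).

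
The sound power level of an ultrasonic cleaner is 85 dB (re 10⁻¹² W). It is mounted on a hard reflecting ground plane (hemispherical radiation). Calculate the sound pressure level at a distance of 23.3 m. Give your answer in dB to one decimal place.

49.7 dB

The power spreads over a hemisphere of area 2π·r², so L_p = L_w − 10·log₁₀(2π·r²).
2π·r² = 3411 m², 10·log₁₀ of that is 35.329 dB.
L_p = 85 − 35.329 = 49.67 dB.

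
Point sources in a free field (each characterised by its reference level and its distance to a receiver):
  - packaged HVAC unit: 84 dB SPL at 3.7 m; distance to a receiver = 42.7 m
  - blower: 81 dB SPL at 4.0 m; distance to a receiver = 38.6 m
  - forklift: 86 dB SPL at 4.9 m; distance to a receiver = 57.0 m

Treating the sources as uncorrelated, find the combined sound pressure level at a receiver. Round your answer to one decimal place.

67.9 dB SPL

Apply inverse-square spreading to bring every level to the receiver, then sum 10^(L/10).
packaged HVAC unit: 84 − 20·log₁₀(42.7/3.7) = 84 − 21.24 = 62.76 dB SPL.
blower: 81 − 20·log₁₀(38.6/4.0) = 81 − 19.69 = 61.31 dB SPL.
forklift: 86 − 20·log₁₀(57.0/4.9) = 86 − 21.31 = 64.69 dB SPL.
Σ 10^(L/10) = 6.180e+06 → L_total = 10·log₁₀(6.180e+06) = 67.91 dB SPL.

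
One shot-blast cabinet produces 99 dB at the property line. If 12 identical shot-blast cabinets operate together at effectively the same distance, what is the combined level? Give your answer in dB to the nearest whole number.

L_total = L₁ + 10·log₁₀ N for N identical incoherent sources.
L_total = 99 + 10·log₁₀(12) = 99 + 10.792 = 109.79 dB.

110 dB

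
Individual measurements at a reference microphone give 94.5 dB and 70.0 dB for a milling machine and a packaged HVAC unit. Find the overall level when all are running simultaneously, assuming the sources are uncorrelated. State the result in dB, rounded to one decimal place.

Incoherent sources combine by intensity addition: L_total = 10·log₁₀(Σ 10^(L_i/10)).
Σ 10^(L/10) = 10^(94.5/10) + 10^(70.0/10) = 2.828e+09.
L_total = 10·log₁₀(2.828e+09) = 94.52 dB.

94.5 dB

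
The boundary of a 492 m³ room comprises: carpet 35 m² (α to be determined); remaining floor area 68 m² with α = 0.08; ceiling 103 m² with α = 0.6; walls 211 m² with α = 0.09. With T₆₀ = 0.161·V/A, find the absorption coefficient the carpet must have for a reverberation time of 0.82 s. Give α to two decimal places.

0.30

Required total absorption A = 0.161·492/0.82 = 96.60 m².
Absorption from the other surfaces = 68·0.08 + 103·0.6 + 211·0.09 = 86.23 m², so the carpet must supply 10.37 m² over 35 m².
α = 10.37/35 = 0.296.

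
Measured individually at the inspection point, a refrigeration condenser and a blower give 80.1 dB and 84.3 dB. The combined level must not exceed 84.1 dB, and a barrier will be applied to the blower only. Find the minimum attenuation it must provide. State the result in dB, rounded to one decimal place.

Fixed contribution from the other source: Σ 10^(L/10) = 10^(80.1/10) = 1.023e+08 (80.10 dB).
To meet 84.1 dB overall, the treated blower may contribute at most 10^(84.1/10) − 1.023e+08 = 1.547e+08, i.e. 81.90 dB.
Required insertion loss = 84.3 − 81.90 = 2.40 dB.

2.4 dB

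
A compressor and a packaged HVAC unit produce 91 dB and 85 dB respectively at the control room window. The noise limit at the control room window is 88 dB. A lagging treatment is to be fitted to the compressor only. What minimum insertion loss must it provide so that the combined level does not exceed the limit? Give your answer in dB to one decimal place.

Everything except the compressor sums to 10^(85/10) = 3.162e+08 in linear terms, 85.00 dB.
The limit corresponds to 10^(88/10) = 6.310e+08; subtracting the fixed part leaves 3.147e+08 for the compressor, i.e. 84.98 dB.
So the compressor must be reduced from 91 to 84.98 dB: IL = 6.02 dB.

6.0 dB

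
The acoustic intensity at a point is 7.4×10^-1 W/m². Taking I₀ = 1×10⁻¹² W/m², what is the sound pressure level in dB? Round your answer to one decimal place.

I/I₀ = 7.4×10^-1/10⁻¹² = 7.4×10^11, and L = 10·log₁₀(I/I₀).
L = 10·(0.8692 + 11) = 118.69 dB.

118.7 dB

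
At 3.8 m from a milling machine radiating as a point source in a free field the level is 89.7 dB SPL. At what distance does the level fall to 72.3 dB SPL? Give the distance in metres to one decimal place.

For a point source L₁ − L₂ = 20·log₁₀(r₂/r₁), so r₂ = r₁·10^((L₁−L₂)/20).
r₂ = 3.8·10^((89.7−72.3)/20) = 3.8·10^(17.4/20) = 28.17 m.

28.2 m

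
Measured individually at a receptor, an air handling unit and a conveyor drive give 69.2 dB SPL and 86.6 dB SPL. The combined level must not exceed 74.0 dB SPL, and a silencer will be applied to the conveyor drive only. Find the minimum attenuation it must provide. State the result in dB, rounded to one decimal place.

Everything except the conveyor drive sums to 10^(69.2/10) = 8.318e+06 in linear terms, 69.20 dB SPL.
To meet 74.0 dB SPL overall, the treated conveyor drive may contribute at most 10^(74.0/10) − 8.318e+06 = 1.680e+07, i.e. 72.25 dB SPL.
Required insertion loss = 86.6 − 72.25 = 14.35 dB.

14.3 dB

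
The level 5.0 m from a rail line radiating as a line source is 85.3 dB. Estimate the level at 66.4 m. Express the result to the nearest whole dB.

Cylindrical spreading from a line source gives a 10·log₁₀(r₂/r₁) drop.
L₂ = 85.3 − 10·log₁₀(66.4/5.0) = 85.3 − 11.232 = 74.07 dB.

74 dB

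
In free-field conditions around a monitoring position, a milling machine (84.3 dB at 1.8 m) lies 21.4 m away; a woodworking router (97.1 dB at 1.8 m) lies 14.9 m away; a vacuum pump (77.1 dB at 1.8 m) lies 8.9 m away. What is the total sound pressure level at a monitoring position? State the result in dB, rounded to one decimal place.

79.0 dB

Apply inverse-square spreading to bring every level to the receiver, then sum 10^(L/10).
milling machine: 84.3 − 20·log₁₀(21.4/1.8) = 84.3 − 21.50 = 62.80 dB.
woodworking router: 97.1 − 20·log₁₀(14.9/1.8) = 97.1 − 18.36 = 78.74 dB.
vacuum pump: 77.1 − 20·log₁₀(8.9/1.8) = 77.1 − 13.88 = 63.22 dB.
Σ 10^(L/10) = 7.885e+07 → L_total = 10·log₁₀(7.885e+07) = 78.97 dB.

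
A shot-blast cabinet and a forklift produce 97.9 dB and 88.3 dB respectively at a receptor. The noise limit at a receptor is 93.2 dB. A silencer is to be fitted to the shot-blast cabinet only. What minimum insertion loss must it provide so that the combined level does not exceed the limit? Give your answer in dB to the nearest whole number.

6 dB

Fixed contribution from the other source: Σ 10^(L/10) = 10^(88.3/10) = 6.761e+08 (88.30 dB).
To meet 93.2 dB overall, the treated shot-blast cabinet may contribute at most 10^(93.2/10) − 6.761e+08 = 1.413e+09, i.e. 91.50 dB.
So the shot-blast cabinet must be reduced from 97.9 to 91.50 dB: IL = 6.40 dB.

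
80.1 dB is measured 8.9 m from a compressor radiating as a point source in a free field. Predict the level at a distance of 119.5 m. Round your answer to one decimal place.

57.5 dB

For a point source, L₂ = L₁ − 20·log₁₀(r₂/r₁).
L₂ = 80.1 − 20·log₁₀(119.5/8.9) = 80.1 − 22.560 = 57.54 dB.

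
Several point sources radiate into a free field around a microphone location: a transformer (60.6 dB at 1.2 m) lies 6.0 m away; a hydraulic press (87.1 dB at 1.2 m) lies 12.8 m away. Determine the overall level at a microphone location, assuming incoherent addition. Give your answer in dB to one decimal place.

66.6 dB

First find each source's level at the receiver (point-source: −20·log₁₀(r/r_ref)), then combine on an intensity basis.
transformer: 60.6 − 20·log₁₀(6.0/1.2) = 60.6 − 13.98 = 46.62 dB.
hydraulic press: 87.1 − 20·log₁₀(12.8/1.2) = 87.1 − 20.56 = 66.54 dB.
Σ 10^(L/10) = 4.553e+06 → L_total = 10·log₁₀(4.553e+06) = 66.58 dB.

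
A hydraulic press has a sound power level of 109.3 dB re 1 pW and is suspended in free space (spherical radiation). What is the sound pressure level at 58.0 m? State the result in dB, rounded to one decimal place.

63.0 dB

Free-field spherical radiation: L_p = L_w − 10·log₁₀(4π·r²), r = 58.0 m.
4π·r² = 4.227e+04 m², 10·log₁₀ of that is 46.261 dB.
L_p = 109.3 − 46.261 = 63.04 dB.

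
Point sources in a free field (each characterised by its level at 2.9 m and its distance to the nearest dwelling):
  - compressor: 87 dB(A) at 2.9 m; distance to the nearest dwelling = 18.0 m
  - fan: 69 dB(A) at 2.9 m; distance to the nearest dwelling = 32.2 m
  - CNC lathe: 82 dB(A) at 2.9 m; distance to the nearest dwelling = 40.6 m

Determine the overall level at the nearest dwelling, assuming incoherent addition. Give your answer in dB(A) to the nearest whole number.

71 dB(A)

First find each source's level at the receiver (point-source: −20·log₁₀(r/r_ref)), then combine on an intensity basis.
compressor: 87 − 20·log₁₀(18.0/2.9) = 87 − 15.86 = 71.14 dB(A).
fan: 69 − 20·log₁₀(32.2/2.9) = 69 − 20.91 = 48.09 dB(A).
CNC lathe: 82 − 20·log₁₀(40.6/2.9) = 82 − 22.92 = 59.08 dB(A).
Σ 10^(L/10) = 1.388e+07 → L_total = 10·log₁₀(1.388e+07) = 71.42 dB(A).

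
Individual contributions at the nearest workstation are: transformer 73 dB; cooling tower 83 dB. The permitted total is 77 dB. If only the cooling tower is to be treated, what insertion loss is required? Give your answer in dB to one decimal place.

8.2 dB

Fixed contribution from the other source: Σ 10^(L/10) = 10^(73/10) = 1.995e+07 (73.00 dB).
The limit corresponds to 10^(77/10) = 5.012e+07; subtracting the fixed part leaves 3.017e+07 for the cooling tower, i.e. 74.80 dB.
So the cooling tower must be reduced from 83 to 74.80 dB: IL = 8.20 dB.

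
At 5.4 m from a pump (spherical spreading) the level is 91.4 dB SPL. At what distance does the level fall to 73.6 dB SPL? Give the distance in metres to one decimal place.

For a point source L₁ − L₂ = 20·log₁₀(r₂/r₁), so r₂ = r₁·10^((L₁−L₂)/20).
r₂ = 5.4·10^((91.4−73.6)/20) = 5.4·10^(17.8/20) = 41.92 m.

41.9 m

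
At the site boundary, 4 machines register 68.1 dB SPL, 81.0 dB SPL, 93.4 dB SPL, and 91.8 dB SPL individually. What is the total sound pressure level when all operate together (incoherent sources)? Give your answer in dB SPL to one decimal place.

Incoherent sources combine by intensity addition: L_total = 10·log₁₀(Σ 10^(L_i/10)).
Σ 10^(L/10) = 10^(68.1/10) + 10^(81.0/10) + 10^(93.4/10) + 10^(91.8/10) = 3.834e+09.
L_total = 10·log₁₀(3.834e+09) = 95.84 dB SPL.

95.8 dB SPL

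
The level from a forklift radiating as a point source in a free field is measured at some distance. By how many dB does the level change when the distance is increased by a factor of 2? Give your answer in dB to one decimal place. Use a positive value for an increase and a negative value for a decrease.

Point-source spreading: ΔL = −20·log₁₀(r₂/r₁).
ΔL = −20·log₁₀(2) = -6.02 dB.

-6.0 dB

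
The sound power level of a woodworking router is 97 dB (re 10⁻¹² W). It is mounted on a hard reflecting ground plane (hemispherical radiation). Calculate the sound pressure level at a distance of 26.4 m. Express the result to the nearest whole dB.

61 dB

L_p = L_w − 10·log₁₀(2π·r²) with r = 26.4 m.
2π·r² = 4379 m², 10·log₁₀ of that is 36.414 dB.
L_p = 97 − 36.414 = 60.59 dB.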